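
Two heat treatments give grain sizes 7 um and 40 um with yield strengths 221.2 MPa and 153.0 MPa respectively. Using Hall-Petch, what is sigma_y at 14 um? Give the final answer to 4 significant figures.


sigma_y = sigma0 + k / sqrt(d)
1/sqrt(d1) = 1/sqrt(7e-06) = 377.964;  1/sqrt(d2) = 158.114
k = (sigma1 - sigma2) / (1/sqrt(d1) - 1/sqrt(d2)) = (221.2 - 153.0) / (377.964 - 158.114) = 0.310211 MPa*m^0.5
sigma0 = sigma1 - k/sqrt(d1) = 221.2 - 0.310211*377.964 = 103.951 MPa
sigma_y(d3) = 103.951 + 0.310211 / sqrt(1.4e-05) = 186.9 MPa


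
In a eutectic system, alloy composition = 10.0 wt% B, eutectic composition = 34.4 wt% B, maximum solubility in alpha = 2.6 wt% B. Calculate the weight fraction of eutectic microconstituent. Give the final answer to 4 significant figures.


f_primary = (C_e - C0) / (C_e - C_alpha_max)
f_primary = (34.4 - 10.0) / (34.4 - 2.6)
f_primary = 0.767296
f_eutectic = 1 - 0.767296 = 0.2327


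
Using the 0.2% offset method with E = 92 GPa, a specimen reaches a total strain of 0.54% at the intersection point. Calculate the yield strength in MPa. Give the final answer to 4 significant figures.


Offset strain = 0.002
Elastic strain at yield = total_strain - offset = 5.4e-03 - 0.002 = 3.4e-03
sigma_y = E * elastic_strain = 92000 * 3.4e-03
sigma_y = 312.8 MPa


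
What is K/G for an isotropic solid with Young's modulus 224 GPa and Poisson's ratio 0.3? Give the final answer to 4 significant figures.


G = E / (2*(1+nu))
G = 224 / (2*(1+0.3)) = 86.1538 GPa
K = E / (3*(1-2*nu))
K = 224 / (3*(1-2*0.3)) = 186.667 GPa
K/G = 186.667 / 86.1538 = 2.167


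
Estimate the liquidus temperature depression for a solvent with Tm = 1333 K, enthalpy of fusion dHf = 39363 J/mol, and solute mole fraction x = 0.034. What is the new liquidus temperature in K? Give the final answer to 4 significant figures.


dT = R*Tm^2*x / dHf
dT = 8.314 * 1333^2 * 0.034 / 39363
dT = 12.7603 K
T_new = 1333 - 12.7603 = 1320 K


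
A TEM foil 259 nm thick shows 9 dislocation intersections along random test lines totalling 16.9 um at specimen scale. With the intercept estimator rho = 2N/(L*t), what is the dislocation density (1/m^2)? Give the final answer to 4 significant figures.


rho = 2N / (L * t)
L = 16.9 um = 1.69e-05 m, t = 259 nm = 2.59e-07 m
rho = 2 * 9 / (1.69e-05 * 2.59e-07)
rho = 4.112e+12 1/m^2


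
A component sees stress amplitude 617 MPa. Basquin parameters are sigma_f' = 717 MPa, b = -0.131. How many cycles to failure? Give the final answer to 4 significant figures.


sigma_a = sigma_f' * (2*Nf)^b
2*Nf = (sigma_a / sigma_f')^(1/b)
2*Nf = (617 / 717)^(1/-0.131)
2*Nf = 3.14753
Nf = 1.574 cycles


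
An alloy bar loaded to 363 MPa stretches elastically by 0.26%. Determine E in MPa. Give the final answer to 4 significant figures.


E = sigma / epsilon
epsilon = 0.26% = 2.6e-03
E = 363 / 2.6e-03
E = 139600 MPa


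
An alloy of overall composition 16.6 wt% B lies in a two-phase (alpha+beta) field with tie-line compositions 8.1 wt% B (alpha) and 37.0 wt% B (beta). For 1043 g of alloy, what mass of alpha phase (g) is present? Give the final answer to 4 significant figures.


f_alpha = (C_beta - C0) / (C_beta - C_alpha)
f_alpha = (37.0 - 16.6) / (37.0 - 8.1) = 0.705882
m_alpha = f_alpha * m_total = 0.705882 * 1043 = 736.2 g


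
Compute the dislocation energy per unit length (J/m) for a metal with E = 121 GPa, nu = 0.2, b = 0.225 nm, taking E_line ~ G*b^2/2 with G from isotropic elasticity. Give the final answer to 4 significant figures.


Step 1: G = E / (2*(1+nu))
G = 121 / (2*(1+0.2)) = 50.4167 GPa = 5.04167e+10 Pa
Step 2: E_line = G*b^2/2
b = 0.225 nm = 2.25e-10 m
E_line = 0.5 * 5.04167e+10 * (2.25e-10)^2 = 1.276e-09 J/m


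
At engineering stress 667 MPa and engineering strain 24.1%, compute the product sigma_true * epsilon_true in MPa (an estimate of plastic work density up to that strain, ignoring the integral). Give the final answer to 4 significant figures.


sigma_true = sigma_eng * (1 + epsilon_eng)
sigma_true = 667 * (1 + 0.241) = 827.747 MPa
epsilon_true = ln(1 + epsilon_eng)
epsilon_true = ln(1 + 0.241) = 0.215918
sigma_true * epsilon_true = 827.747 * 0.215918 = 178.7 MPa


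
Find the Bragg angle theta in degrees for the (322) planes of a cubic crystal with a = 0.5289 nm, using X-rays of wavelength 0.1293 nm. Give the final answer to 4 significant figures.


d = a / sqrt(h^2+k^2+l^2)
d = 0.5289 / sqrt(17) = 0.128277 nm
lambda = 2*d*sin(theta)  =>  sin(theta) = lambda / (2*d)
sin(theta) = 0.1293 / (2 * 0.128277) = 0.503987
theta = 30.26 deg


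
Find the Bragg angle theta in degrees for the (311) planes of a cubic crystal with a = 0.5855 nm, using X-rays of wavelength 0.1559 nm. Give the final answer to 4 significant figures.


d = a / sqrt(h^2+k^2+l^2)
d = 0.5855 / sqrt(11) = 0.176535 nm
lambda = 2*d*sin(theta)  =>  sin(theta) = lambda / (2*d)
sin(theta) = 0.1559 / (2 * 0.176535) = 0.441556
theta = 26.2 deg


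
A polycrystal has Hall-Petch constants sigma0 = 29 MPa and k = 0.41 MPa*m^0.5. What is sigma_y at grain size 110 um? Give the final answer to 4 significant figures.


sigma_y = sigma0 + k / sqrt(d)
d = 110 um = 1.1e-04 m
sigma_y = 29 + 0.41 / sqrt(1.1e-04)
sigma_y = 68.09 MPa


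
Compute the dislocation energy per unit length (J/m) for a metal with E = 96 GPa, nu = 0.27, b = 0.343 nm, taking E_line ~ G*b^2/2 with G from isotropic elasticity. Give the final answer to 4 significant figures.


Step 1: G = E / (2*(1+nu))
G = 96 / (2*(1+0.27)) = 37.7953 GPa = 3.77953e+10 Pa
Step 2: E_line = G*b^2/2
b = 0.343 nm = 3.43e-10 m
E_line = 0.5 * 3.77953e+10 * (3.43e-10)^2 = 2.223e-09 J/m


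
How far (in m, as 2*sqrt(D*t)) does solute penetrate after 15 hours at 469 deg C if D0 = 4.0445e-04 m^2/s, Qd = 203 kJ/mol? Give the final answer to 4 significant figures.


Step 1: D = D0 * exp(-Qd/(R*T))
T = 742.15 K
D = 4.0445e-04 * exp(-203e3 / (8.314 * 742.15)) = 2.08271e-18 m^2/s
Step 2: L = 2*sqrt(D*t)
t = 15 h = 54000 s
L = 2*sqrt(2.08271e-18 * 54000) = 6.707e-07 m


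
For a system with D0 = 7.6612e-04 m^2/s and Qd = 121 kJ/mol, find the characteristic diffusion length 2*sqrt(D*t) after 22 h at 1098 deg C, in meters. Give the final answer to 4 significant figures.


Step 1: D = D0 * exp(-Qd/(R*T))
T = 1371.15 K
D = 7.6612e-04 * exp(-121e3 / (8.314 * 1371.15)) = 1.88181e-08 m^2/s
Step 2: L = 2*sqrt(D*t)
t = 22 h = 79200 s
L = 2*sqrt(1.88181e-08 * 79200) = 0.07721 m


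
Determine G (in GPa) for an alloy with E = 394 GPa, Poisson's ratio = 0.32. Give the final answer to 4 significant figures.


G = E / (2*(1+nu))
G = 394 / (2*(1+0.32))
G = 149.2 GPa


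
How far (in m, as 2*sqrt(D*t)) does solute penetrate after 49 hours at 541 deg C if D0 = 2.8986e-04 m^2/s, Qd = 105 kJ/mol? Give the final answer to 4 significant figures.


Step 1: D = D0 * exp(-Qd/(R*T))
T = 814.15 K
D = 2.8986e-04 * exp(-105e3 / (8.314 * 814.15)) = 5.31255e-11 m^2/s
Step 2: L = 2*sqrt(D*t)
t = 49 h = 176400 s
L = 2*sqrt(5.31255e-11 * 176400) = 6.123e-03 m


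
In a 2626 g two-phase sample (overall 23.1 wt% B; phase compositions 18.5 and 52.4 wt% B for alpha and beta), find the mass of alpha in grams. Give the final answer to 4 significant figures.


f_alpha = (C_beta - C0) / (C_beta - C_alpha)
f_alpha = (52.4 - 23.1) / (52.4 - 18.5) = 0.864307
m_alpha = f_alpha * m_total = 0.864307 * 2626 = 2270 g


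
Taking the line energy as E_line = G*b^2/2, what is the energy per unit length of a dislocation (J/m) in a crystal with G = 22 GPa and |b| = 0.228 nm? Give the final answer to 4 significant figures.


E = G*b^2/2
b = 0.228 nm = 2.28e-10 m
G = 22 GPa = 2.2e+10 Pa
E = 0.5 * 2.2e+10 * (2.28e-10)^2
E = 5.718e-10 J/m


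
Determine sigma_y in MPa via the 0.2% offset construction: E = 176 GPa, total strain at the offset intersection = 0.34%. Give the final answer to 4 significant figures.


Offset strain = 0.002
Elastic strain at yield = total_strain - offset = 3.4e-03 - 0.002 = 1.4e-03
sigma_y = E * elastic_strain = 176000 * 1.4e-03
sigma_y = 246.4 MPa


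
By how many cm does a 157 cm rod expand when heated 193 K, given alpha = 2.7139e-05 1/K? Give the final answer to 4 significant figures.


dL = L0 * alpha * dT
dL = 157 * 2.7139e-05 * 193
dL = 0.8223 cm


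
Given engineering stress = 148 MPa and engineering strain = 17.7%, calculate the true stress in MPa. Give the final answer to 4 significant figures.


sigma_true = sigma_eng * (1 + epsilon_eng)
sigma_true = 148 * (1 + 0.177)
sigma_true = 174.2 MPa


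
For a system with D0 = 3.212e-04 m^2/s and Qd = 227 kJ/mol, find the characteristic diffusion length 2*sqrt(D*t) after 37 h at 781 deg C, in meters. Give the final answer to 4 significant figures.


Step 1: D = D0 * exp(-Qd/(R*T))
T = 1054.15 K
D = 3.212e-04 * exp(-227e3 / (8.314 * 1054.15)) = 1.81215e-15 m^2/s
Step 2: L = 2*sqrt(D*t)
t = 37 h = 133200 s
L = 2*sqrt(1.81215e-15 * 133200) = 3.107e-05 m


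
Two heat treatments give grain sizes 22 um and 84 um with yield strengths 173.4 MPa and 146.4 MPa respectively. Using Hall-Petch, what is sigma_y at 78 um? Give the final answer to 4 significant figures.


sigma_y = sigma0 + k / sqrt(d)
1/sqrt(d1) = 1/sqrt(2.2e-05) = 213.201;  1/sqrt(d2) = 109.109
k = (sigma1 - sigma2) / (1/sqrt(d1) - 1/sqrt(d2)) = (173.4 - 146.4) / (213.201 - 109.109) = 0.259386 MPa*m^0.5
sigma0 = sigma1 - k/sqrt(d1) = 173.4 - 0.259386*213.201 = 118.099 MPa
sigma_y(d3) = 118.099 + 0.259386 / sqrt(7.8e-05) = 147.5 MPa


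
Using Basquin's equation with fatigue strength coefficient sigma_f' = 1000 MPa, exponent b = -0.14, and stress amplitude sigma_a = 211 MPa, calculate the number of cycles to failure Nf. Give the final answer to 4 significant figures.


sigma_a = sigma_f' * (2*Nf)^b
2*Nf = (sigma_a / sigma_f')^(1/b)
2*Nf = (211 / 1000)^(1/-0.14)
2*Nf = 67074
Nf = 33540 cycles


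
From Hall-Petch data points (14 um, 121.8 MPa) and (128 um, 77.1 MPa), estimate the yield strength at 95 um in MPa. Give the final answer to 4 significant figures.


sigma_y = sigma0 + k / sqrt(d)
1/sqrt(d1) = 1/sqrt(1.4e-05) = 267.261;  1/sqrt(d2) = 88.3883
k = (sigma1 - sigma2) / (1/sqrt(d1) - 1/sqrt(d2)) = (121.8 - 77.1) / (267.261 - 88.3883) = 0.249898 MPa*m^0.5
sigma0 = sigma1 - k/sqrt(d1) = 121.8 - 0.249898*267.261 = 55.0119 MPa
sigma_y(d3) = 55.0119 + 0.249898 / sqrt(9.5e-05) = 80.65 MPa


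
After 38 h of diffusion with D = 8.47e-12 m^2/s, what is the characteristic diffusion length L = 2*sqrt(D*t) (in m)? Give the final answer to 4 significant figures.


t = 38 hr = 136800 s
Diffusion length = 2*sqrt(D*t)
= 2*sqrt(8.47e-12 * 136800)
= 2.153e-03 m


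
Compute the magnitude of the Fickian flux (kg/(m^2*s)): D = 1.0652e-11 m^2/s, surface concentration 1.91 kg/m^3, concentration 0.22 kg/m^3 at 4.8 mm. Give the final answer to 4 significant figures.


J = -D * (dC/dx) = D * (C1 - C2) / dx
J = 1.0652e-11 * (1.91 - 0.22) / 4.8e-03
J = 3.75e-09 kg/(m^2*s)


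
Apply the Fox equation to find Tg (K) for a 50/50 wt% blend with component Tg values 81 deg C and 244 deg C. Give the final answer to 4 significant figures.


1/Tg = w1/Tg1 + w2/Tg2 (in Kelvin)
Tg1 = 354.15 K, Tg2 = 517.15 K
1/Tg = 0.5/354.15 + 0.5/517.15
Tg = 420.4 K


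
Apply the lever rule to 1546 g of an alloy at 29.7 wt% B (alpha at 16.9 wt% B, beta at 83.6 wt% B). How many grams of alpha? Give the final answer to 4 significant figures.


f_alpha = (C_beta - C0) / (C_beta - C_alpha)
f_alpha = (83.6 - 29.7) / (83.6 - 16.9) = 0.808096
m_alpha = f_alpha * m_total = 0.808096 * 1546 = 1249 g


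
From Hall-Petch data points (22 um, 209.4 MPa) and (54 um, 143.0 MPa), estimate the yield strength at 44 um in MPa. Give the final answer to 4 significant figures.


sigma_y = sigma0 + k / sqrt(d)
1/sqrt(d1) = 1/sqrt(2.2e-05) = 213.201;  1/sqrt(d2) = 136.083
k = (sigma1 - sigma2) / (1/sqrt(d1) - 1/sqrt(d2)) = (209.4 - 143.0) / (213.201 - 136.083) = 0.861019 MPa*m^0.5
sigma0 = sigma1 - k/sqrt(d1) = 209.4 - 0.861019*213.201 = 25.8302 MPa
sigma_y(d3) = 25.8302 + 0.861019 / sqrt(4.4e-05) = 155.6 MPa


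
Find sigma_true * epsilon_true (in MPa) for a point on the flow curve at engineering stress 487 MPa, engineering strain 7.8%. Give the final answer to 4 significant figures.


sigma_true = sigma_eng * (1 + epsilon_eng)
sigma_true = 487 * (1 + 0.078) = 524.986 MPa
epsilon_true = ln(1 + epsilon_eng)
epsilon_true = ln(1 + 0.078) = 0.0751075
sigma_true * epsilon_true = 524.986 * 0.0751075 = 39.43 MPa


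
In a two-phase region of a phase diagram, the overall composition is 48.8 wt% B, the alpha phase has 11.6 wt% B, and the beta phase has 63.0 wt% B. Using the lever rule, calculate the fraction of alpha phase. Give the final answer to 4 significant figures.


f_alpha = (C_beta - C0) / (C_beta - C_alpha)
f_alpha = (63.0 - 48.8) / (63.0 - 11.6)
f_alpha = 0.2763


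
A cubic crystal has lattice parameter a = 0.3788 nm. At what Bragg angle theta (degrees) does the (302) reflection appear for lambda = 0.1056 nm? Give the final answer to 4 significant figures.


d = a / sqrt(h^2+k^2+l^2)
d = 0.3788 / sqrt(13) = 0.10506 nm
lambda = 2*d*sin(theta)  =>  sin(theta) = lambda / (2*d)
sin(theta) = 0.1056 / (2 * 0.10506) = 0.502569
theta = 30.17 deg


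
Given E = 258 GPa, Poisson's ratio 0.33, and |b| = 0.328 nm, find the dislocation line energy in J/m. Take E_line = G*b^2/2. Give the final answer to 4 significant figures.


Step 1: G = E / (2*(1+nu))
G = 258 / (2*(1+0.33)) = 96.9925 GPa = 9.69925e+10 Pa
Step 2: E_line = G*b^2/2
b = 0.328 nm = 3.28e-10 m
E_line = 0.5 * 9.69925e+10 * (3.28e-10)^2 = 5.217e-09 J/m


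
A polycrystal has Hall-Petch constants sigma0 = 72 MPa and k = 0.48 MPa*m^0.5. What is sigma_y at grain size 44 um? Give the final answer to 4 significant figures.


sigma_y = sigma0 + k / sqrt(d)
d = 44 um = 4.4e-05 m
sigma_y = 72 + 0.48 / sqrt(4.4e-05)
sigma_y = 144.4 MPa


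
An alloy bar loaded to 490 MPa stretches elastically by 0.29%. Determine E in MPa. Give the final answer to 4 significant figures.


E = sigma / epsilon
epsilon = 0.29% = 2.9e-03
E = 490 / 2.9e-03
E = 169000 MPa


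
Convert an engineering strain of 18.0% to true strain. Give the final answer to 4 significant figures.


epsilon_true = ln(1 + epsilon_eng)
epsilon_true = ln(1 + 0.18)
epsilon_true = 0.1655


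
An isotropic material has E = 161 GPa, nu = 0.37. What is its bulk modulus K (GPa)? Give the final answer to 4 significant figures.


K = E / (3*(1-2*nu))
K = 161 / (3*(1-2*0.37))
K = 206.4 GPa


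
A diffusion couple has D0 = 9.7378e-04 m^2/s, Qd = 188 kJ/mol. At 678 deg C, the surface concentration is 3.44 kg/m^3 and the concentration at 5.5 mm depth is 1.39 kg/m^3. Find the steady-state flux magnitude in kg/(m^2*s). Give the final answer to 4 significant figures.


Step 1: D = D0 * exp(-Qd/(R*T))
T = 678 + 273.15 = 951.15 K
D = 9.7378e-04 * exp(-188e3 / (8.314 * 951.15)) = 4.6092e-14 m^2/s
Step 2: J = D * (C1 - C2) / dx
J = 4.6092e-14 * (3.44 - 1.39) / 5.5e-03
J = 1.718e-11 kg/(m^2*s)


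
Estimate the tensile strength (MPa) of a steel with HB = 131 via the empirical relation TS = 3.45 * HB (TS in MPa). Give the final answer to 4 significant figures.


TS (MPa) = 3.45 * HB
TS = 3.45 * 131
TS = 452 MPa


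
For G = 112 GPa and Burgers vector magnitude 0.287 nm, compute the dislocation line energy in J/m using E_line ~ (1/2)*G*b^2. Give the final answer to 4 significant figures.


E = G*b^2/2
b = 0.287 nm = 2.87e-10 m
G = 112 GPa = 1.12e+11 Pa
E = 0.5 * 1.12e+11 * (2.87e-10)^2
E = 4.613e-09 J/m


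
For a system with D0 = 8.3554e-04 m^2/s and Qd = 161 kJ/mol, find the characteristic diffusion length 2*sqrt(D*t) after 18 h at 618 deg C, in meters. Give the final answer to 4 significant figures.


Step 1: D = D0 * exp(-Qd/(R*T))
T = 891.15 K
D = 8.3554e-04 * exp(-161e3 / (8.314 * 891.15)) = 3.05234e-13 m^2/s
Step 2: L = 2*sqrt(D*t)
t = 18 h = 64800 s
L = 2*sqrt(3.05234e-13 * 64800) = 2.813e-04 m


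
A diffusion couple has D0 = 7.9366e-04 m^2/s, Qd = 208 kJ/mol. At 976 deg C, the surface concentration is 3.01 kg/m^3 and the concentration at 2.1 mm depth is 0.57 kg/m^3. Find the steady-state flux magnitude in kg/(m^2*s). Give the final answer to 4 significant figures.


Step 1: D = D0 * exp(-Qd/(R*T))
T = 976 + 273.15 = 1249.15 K
D = 7.9366e-04 * exp(-208e3 / (8.314 * 1249.15)) = 1.5906e-12 m^2/s
Step 2: J = D * (C1 - C2) / dx
J = 1.5906e-12 * (3.01 - 0.57) / 2.1e-03
J = 1.848e-09 kg/(m^2*s)


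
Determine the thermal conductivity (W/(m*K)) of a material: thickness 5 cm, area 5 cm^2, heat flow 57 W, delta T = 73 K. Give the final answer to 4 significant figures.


k = Q*L / (A*dT)
L = 0.05 m, A = 5e-04 m^2
k = 57 * 0.05 / (5e-04 * 73)
k = 78.08 W/(m*K)


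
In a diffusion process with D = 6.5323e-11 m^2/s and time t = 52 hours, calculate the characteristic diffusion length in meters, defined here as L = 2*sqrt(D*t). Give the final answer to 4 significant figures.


t = 52 hr = 187200 s
Diffusion length = 2*sqrt(D*t)
= 2*sqrt(6.5323e-11 * 187200)
= 6.994e-03 m


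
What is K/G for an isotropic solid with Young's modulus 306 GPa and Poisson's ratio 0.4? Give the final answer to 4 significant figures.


G = E / (2*(1+nu))
G = 306 / (2*(1+0.4)) = 109.286 GPa
K = E / (3*(1-2*nu))
K = 306 / (3*(1-2*0.4)) = 510 GPa
K/G = 510 / 109.286 = 4.667


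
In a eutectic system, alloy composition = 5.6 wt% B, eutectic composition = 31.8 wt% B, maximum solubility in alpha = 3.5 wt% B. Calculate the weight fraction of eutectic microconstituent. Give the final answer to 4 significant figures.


f_primary = (C_e - C0) / (C_e - C_alpha_max)
f_primary = (31.8 - 5.6) / (31.8 - 3.5)
f_primary = 0.925795
f_eutectic = 1 - 0.925795 = 0.0742


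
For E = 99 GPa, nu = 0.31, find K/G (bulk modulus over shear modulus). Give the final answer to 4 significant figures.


G = E / (2*(1+nu))
G = 99 / (2*(1+0.31)) = 37.7863 GPa
K = E / (3*(1-2*nu))
K = 99 / (3*(1-2*0.31)) = 86.8421 GPa
K/G = 86.8421 / 37.7863 = 2.298


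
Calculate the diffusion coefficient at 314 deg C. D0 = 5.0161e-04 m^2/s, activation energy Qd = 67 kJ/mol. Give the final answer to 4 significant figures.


D = D0 * exp(-Qd / (R*T))
T = 587.15 K
D = 5.0161e-04 * exp(-67e3 / (8.314 * 587.15))
D = 5.491e-10 m^2/s


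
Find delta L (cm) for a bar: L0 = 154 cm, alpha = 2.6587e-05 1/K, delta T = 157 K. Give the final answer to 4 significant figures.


dL = L0 * alpha * dT
dL = 154 * 2.6587e-05 * 157
dL = 0.6428 cm


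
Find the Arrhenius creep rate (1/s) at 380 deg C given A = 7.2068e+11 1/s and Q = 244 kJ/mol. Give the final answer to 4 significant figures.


rate = A * exp(-Q / (R*T))
T = 380 + 273.15 = 653.15 K
rate = 7.2068e+11 * exp(-244e3 / (8.314 * 653.15))
rate = 2.206e-08 1/s


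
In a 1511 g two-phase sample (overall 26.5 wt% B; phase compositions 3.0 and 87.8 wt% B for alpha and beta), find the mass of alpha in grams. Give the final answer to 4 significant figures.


f_alpha = (C_beta - C0) / (C_beta - C_alpha)
f_alpha = (87.8 - 26.5) / (87.8 - 3.0) = 0.722877
m_alpha = f_alpha * m_total = 0.722877 * 1511 = 1092 g


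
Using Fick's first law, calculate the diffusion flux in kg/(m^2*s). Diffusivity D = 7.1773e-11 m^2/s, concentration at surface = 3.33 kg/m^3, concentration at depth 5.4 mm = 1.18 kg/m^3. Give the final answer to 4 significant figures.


J = -D * (dC/dx) = D * (C1 - C2) / dx
J = 7.1773e-11 * (3.33 - 1.18) / 5.4e-03
J = 2.858e-08 kg/(m^2*s)


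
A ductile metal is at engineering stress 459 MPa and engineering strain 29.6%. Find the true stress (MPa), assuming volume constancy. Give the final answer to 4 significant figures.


sigma_true = sigma_eng * (1 + epsilon_eng)
sigma_true = 459 * (1 + 0.296)
sigma_true = 594.9 MPa


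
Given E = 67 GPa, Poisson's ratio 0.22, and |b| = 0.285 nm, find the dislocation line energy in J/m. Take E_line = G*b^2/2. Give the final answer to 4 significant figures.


Step 1: G = E / (2*(1+nu))
G = 67 / (2*(1+0.22)) = 27.459 GPa = 2.7459e+10 Pa
Step 2: E_line = G*b^2/2
b = 0.285 nm = 2.85e-10 m
E_line = 0.5 * 2.7459e+10 * (2.85e-10)^2 = 1.115e-09 J/m


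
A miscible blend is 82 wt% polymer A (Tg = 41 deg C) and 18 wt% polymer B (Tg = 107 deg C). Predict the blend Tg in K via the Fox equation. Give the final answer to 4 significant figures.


1/Tg = w1/Tg1 + w2/Tg2 (in Kelvin)
Tg1 = 314.15 K, Tg2 = 380.15 K
1/Tg = 0.82/314.15 + 0.18/380.15
Tg = 324.3 K


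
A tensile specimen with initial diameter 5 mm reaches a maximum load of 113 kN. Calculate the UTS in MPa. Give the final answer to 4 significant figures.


A0 = pi*(d/2)^2 = pi*(5/2)^2 = 19.635 mm^2
UTS = F_max / A0 = 113*1000 / 19.635
UTS = 5755 MPa


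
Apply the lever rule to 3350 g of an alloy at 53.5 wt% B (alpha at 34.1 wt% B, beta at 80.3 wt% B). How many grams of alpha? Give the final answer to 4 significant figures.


f_alpha = (C_beta - C0) / (C_beta - C_alpha)
f_alpha = (80.3 - 53.5) / (80.3 - 34.1) = 0.580087
m_alpha = f_alpha * m_total = 0.580087 * 3350 = 1943 g


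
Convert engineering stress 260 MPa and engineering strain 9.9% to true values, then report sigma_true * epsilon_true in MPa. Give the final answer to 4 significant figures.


sigma_true = sigma_eng * (1 + epsilon_eng)
sigma_true = 260 * (1 + 0.099) = 285.74 MPa
epsilon_true = ln(1 + epsilon_eng)
epsilon_true = ln(1 + 0.099) = 0.0944007
sigma_true * epsilon_true = 285.74 * 0.0944007 = 26.97 MPa


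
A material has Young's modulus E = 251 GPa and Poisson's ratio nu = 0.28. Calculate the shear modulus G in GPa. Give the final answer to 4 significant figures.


G = E / (2*(1+nu))
G = 251 / (2*(1+0.28))
G = 98.05 GPa


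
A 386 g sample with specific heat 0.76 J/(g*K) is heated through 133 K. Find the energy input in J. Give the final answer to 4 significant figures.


Q = m * cp * dT
Q = 386 * 0.76 * 133
Q = 39020 J


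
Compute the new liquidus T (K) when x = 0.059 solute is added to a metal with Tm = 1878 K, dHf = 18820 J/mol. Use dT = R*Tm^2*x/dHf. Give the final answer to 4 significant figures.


dT = R*Tm^2*x / dHf
dT = 8.314 * 1878^2 * 0.059 / 18820
dT = 91.925 K
T_new = 1878 - 91.925 = 1786 K


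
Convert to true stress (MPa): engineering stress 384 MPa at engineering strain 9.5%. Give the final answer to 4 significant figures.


sigma_true = sigma_eng * (1 + epsilon_eng)
sigma_true = 384 * (1 + 0.095)
sigma_true = 420.5 MPa


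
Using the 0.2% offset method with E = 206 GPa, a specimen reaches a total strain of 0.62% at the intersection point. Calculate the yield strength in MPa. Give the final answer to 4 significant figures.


Offset strain = 0.002
Elastic strain at yield = total_strain - offset = 6.2e-03 - 0.002 = 4.2e-03
sigma_y = E * elastic_strain = 206000 * 4.2e-03
sigma_y = 865.2 MPa


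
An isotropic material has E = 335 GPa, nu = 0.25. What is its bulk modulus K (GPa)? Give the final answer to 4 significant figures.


K = E / (3*(1-2*nu))
K = 335 / (3*(1-2*0.25))
K = 223.3 GPa


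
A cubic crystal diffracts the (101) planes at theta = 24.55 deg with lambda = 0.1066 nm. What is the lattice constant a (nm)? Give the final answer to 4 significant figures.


d = lambda / (2*sin(theta))
d = 0.1066 / (2*sin(24.55 deg))
d = 0.128283 nm
a = d * sqrt(h^2+k^2+l^2) = 0.128283 * sqrt(2)
a = 0.1814 nm


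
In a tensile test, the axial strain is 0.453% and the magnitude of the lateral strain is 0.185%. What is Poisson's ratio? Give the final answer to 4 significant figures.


nu = -epsilon_lat / epsilon_axial
Lateral strain is contraction (negative), so using magnitudes:
nu = 0.185 / 0.453
nu = 0.4084


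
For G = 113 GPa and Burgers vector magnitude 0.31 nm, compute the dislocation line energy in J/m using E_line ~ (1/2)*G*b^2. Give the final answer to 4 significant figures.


E = G*b^2/2
b = 0.31 nm = 3.1e-10 m
G = 113 GPa = 1.13e+11 Pa
E = 0.5 * 1.13e+11 * (3.1e-10)^2
E = 5.43e-09 J/m


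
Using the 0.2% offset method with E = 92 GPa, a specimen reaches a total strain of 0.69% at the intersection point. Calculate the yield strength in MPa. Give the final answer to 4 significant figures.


Offset strain = 0.002
Elastic strain at yield = total_strain - offset = 6.9e-03 - 0.002 = 4.9e-03
sigma_y = E * elastic_strain = 92000 * 4.9e-03
sigma_y = 450.8 MPa


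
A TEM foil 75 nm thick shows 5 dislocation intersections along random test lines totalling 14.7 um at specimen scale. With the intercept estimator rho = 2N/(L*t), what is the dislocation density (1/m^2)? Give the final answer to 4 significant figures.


rho = 2N / (L * t)
L = 14.7 um = 1.47e-05 m, t = 75 nm = 7.5e-08 m
rho = 2 * 5 / (1.47e-05 * 7.5e-08)
rho = 9.07e+12 1/m^2


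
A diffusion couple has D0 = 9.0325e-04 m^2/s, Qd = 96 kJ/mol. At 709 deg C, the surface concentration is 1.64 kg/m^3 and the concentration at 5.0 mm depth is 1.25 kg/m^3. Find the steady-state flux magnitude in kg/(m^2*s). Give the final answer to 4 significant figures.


Step 1: D = D0 * exp(-Qd/(R*T))
T = 709 + 273.15 = 982.15 K
D = 9.0325e-04 * exp(-96e3 / (8.314 * 982.15)) = 7.07884e-09 m^2/s
Step 2: J = D * (C1 - C2) / dx
J = 7.07884e-09 * (1.64 - 1.25) / 5e-03
J = 5.521e-07 kg/(m^2*s)


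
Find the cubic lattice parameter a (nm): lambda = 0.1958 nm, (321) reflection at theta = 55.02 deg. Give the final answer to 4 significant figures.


d = lambda / (2*sin(theta))
d = 0.1958 / (2*sin(55.02 deg))
d = 0.119485 nm
a = d * sqrt(h^2+k^2+l^2) = 0.119485 * sqrt(14)
a = 0.4471 nm


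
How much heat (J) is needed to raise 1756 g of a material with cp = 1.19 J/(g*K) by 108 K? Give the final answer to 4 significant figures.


Q = m * cp * dT
Q = 1756 * 1.19 * 108
Q = 225700 J


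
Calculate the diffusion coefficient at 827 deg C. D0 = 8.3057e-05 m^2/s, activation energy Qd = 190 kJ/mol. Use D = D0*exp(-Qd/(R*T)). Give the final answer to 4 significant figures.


D = D0 * exp(-Qd / (R*T))
T = 1100.15 K
D = 8.3057e-05 * exp(-190e3 / (8.314 * 1100.15))
D = 7.906e-14 m^2/s


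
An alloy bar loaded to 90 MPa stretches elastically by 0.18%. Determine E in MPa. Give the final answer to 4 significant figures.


E = sigma / epsilon
epsilon = 0.18% = 1.8e-03
E = 90 / 1.8e-03
E = 50000 MPa


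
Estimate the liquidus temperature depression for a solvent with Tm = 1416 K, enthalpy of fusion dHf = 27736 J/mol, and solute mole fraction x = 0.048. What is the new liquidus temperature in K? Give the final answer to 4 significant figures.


dT = R*Tm^2*x / dHf
dT = 8.314 * 1416^2 * 0.048 / 27736
dT = 28.8492 K
T_new = 1416 - 28.8492 = 1387 K


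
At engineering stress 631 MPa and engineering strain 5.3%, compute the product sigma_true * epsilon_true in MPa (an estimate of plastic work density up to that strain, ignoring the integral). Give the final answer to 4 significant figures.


sigma_true = sigma_eng * (1 + epsilon_eng)
sigma_true = 631 * (1 + 0.053) = 664.443 MPa
epsilon_true = ln(1 + epsilon_eng)
epsilon_true = ln(1 + 0.053) = 0.0516432
sigma_true * epsilon_true = 664.443 * 0.0516432 = 34.31 MPa


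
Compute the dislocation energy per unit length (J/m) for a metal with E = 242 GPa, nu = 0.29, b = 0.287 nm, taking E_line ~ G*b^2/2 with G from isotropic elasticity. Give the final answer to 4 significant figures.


Step 1: G = E / (2*(1+nu))
G = 242 / (2*(1+0.29)) = 93.7984 GPa = 9.37984e+10 Pa
Step 2: E_line = G*b^2/2
b = 0.287 nm = 2.87e-10 m
E_line = 0.5 * 9.37984e+10 * (2.87e-10)^2 = 3.863e-09 J/m


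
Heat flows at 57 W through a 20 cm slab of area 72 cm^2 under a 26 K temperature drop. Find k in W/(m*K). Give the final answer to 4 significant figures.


k = Q*L / (A*dT)
L = 0.2 m, A = 7.2e-03 m^2
k = 57 * 0.2 / (7.2e-03 * 26)
k = 60.9 W/(m*K)


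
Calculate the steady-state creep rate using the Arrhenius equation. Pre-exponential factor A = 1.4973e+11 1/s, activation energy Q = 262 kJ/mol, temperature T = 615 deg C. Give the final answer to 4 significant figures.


rate = A * exp(-Q / (R*T))
T = 615 + 273.15 = 888.15 K
rate = 1.4973e+11 * exp(-262e3 / (8.314 * 888.15))
rate = 5.832e-05 1/s


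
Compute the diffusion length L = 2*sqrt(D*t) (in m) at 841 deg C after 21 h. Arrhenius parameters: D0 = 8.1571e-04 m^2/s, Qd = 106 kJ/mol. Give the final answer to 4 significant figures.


Step 1: D = D0 * exp(-Qd/(R*T))
T = 1114.15 K
D = 8.1571e-04 * exp(-106e3 / (8.314 * 1114.15)) = 8.74507e-09 m^2/s
Step 2: L = 2*sqrt(D*t)
t = 21 h = 75600 s
L = 2*sqrt(8.74507e-09 * 75600) = 0.05142 m


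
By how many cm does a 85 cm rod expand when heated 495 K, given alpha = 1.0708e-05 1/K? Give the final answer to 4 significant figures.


dL = L0 * alpha * dT
dL = 85 * 1.0708e-05 * 495
dL = 0.4505 cm


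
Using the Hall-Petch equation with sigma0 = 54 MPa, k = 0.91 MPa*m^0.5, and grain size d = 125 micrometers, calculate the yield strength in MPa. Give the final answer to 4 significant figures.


sigma_y = sigma0 + k / sqrt(d)
d = 125 um = 1.25e-04 m
sigma_y = 54 + 0.91 / sqrt(1.25e-04)
sigma_y = 135.4 MPa


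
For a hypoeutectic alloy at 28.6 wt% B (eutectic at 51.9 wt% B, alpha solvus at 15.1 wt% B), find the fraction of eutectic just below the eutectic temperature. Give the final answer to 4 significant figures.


f_primary = (C_e - C0) / (C_e - C_alpha_max)
f_primary = (51.9 - 28.6) / (51.9 - 15.1)
f_primary = 0.633152
f_eutectic = 1 - 0.633152 = 0.3668


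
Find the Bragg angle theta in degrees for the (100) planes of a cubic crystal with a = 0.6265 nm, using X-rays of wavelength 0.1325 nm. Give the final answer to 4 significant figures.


d = a / sqrt(h^2+k^2+l^2)
d = 0.6265 / sqrt(1) = 0.6265 nm
lambda = 2*d*sin(theta)  =>  sin(theta) = lambda / (2*d)
sin(theta) = 0.1325 / (2 * 0.6265) = 0.105746
theta = 6.07 deg


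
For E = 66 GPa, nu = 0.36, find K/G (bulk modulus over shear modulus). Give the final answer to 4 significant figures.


G = E / (2*(1+nu))
G = 66 / (2*(1+0.36)) = 24.2647 GPa
K = E / (3*(1-2*nu))
K = 66 / (3*(1-2*0.36)) = 78.5714 GPa
K/G = 78.5714 / 24.2647 = 3.238


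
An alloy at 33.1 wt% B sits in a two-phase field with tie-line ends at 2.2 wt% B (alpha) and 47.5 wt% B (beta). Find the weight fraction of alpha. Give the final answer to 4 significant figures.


f_alpha = (C_beta - C0) / (C_beta - C_alpha)
f_alpha = (47.5 - 33.1) / (47.5 - 2.2)
f_alpha = 0.3179


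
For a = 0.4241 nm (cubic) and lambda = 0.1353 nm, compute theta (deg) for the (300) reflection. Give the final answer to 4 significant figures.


d = a / sqrt(h^2+k^2+l^2)
d = 0.4241 / sqrt(9) = 0.141367 nm
lambda = 2*d*sin(theta)  =>  sin(theta) = lambda / (2*d)
sin(theta) = 0.1353 / (2 * 0.141367) = 0.478543
theta = 28.59 deg


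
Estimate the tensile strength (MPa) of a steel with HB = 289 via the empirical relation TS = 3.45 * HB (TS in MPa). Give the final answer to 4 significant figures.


TS (MPa) = 3.45 * HB
TS = 3.45 * 289
TS = 997.1 MPa


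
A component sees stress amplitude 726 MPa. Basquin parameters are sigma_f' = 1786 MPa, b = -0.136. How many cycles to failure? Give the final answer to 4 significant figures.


sigma_a = sigma_f' * (2*Nf)^b
2*Nf = (sigma_a / sigma_f')^(1/b)
2*Nf = (726 / 1786)^(1/-0.136)
2*Nf = 749.194
Nf = 374.6 cycles


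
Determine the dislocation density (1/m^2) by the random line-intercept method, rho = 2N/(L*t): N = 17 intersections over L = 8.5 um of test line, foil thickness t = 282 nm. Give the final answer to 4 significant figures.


rho = 2N / (L * t)
L = 8.5 um = 8.5e-06 m, t = 282 nm = 2.82e-07 m
rho = 2 * 17 / (8.5e-06 * 2.82e-07)
rho = 1.418e+13 1/m^2


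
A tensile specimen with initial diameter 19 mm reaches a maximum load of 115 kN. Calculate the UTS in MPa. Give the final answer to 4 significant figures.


A0 = pi*(d/2)^2 = pi*(19/2)^2 = 283.529 mm^2
UTS = F_max / A0 = 115*1000 / 283.529
UTS = 405.6 MPa


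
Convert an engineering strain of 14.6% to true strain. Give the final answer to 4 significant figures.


epsilon_true = ln(1 + epsilon_eng)
epsilon_true = ln(1 + 0.146)
epsilon_true = 0.1363


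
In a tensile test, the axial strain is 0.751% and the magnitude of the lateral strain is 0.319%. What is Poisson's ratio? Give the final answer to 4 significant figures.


nu = -epsilon_lat / epsilon_axial
Lateral strain is contraction (negative), so using magnitudes:
nu = 0.319 / 0.751
nu = 0.4248


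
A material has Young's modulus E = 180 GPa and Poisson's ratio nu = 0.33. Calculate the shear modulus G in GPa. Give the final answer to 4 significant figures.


G = E / (2*(1+nu))
G = 180 / (2*(1+0.33))
G = 67.67 GPa


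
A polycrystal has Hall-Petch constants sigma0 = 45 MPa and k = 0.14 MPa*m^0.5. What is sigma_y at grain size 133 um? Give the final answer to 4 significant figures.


sigma_y = sigma0 + k / sqrt(d)
d = 133 um = 1.33e-04 m
sigma_y = 45 + 0.14 / sqrt(1.33e-04)
sigma_y = 57.14 MPa


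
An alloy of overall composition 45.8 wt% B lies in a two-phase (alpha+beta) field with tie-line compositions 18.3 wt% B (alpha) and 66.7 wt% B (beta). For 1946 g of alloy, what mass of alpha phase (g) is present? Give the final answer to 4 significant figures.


f_alpha = (C_beta - C0) / (C_beta - C_alpha)
f_alpha = (66.7 - 45.8) / (66.7 - 18.3) = 0.431818
m_alpha = f_alpha * m_total = 0.431818 * 1946 = 840.3 g


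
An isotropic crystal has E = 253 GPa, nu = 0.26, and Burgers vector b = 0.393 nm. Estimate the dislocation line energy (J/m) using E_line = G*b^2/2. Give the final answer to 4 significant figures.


Step 1: G = E / (2*(1+nu))
G = 253 / (2*(1+0.26)) = 100.397 GPa = 1.00397e+11 Pa
Step 2: E_line = G*b^2/2
b = 0.393 nm = 3.93e-10 m
E_line = 0.5 * 1.00397e+11 * (3.93e-10)^2 = 7.753e-09 J/m


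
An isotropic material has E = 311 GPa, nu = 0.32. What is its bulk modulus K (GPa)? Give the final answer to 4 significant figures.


K = E / (3*(1-2*nu))
K = 311 / (3*(1-2*0.32))
K = 288 GPa


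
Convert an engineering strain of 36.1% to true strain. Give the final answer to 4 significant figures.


epsilon_true = ln(1 + epsilon_eng)
epsilon_true = ln(1 + 0.361)
epsilon_true = 0.3082


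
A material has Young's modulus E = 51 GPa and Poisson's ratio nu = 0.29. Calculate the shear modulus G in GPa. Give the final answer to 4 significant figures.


G = E / (2*(1+nu))
G = 51 / (2*(1+0.29))
G = 19.77 GPa


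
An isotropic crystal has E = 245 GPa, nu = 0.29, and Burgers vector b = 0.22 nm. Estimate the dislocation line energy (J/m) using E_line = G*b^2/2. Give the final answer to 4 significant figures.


Step 1: G = E / (2*(1+nu))
G = 245 / (2*(1+0.29)) = 94.9612 GPa = 9.49612e+10 Pa
Step 2: E_line = G*b^2/2
b = 0.22 nm = 2.2e-10 m
E_line = 0.5 * 9.49612e+10 * (2.2e-10)^2 = 2.298e-09 J/m


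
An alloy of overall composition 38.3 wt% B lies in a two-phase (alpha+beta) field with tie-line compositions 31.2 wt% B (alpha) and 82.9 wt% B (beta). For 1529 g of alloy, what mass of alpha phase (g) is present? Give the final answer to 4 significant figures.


f_alpha = (C_beta - C0) / (C_beta - C_alpha)
f_alpha = (82.9 - 38.3) / (82.9 - 31.2) = 0.862669
m_alpha = f_alpha * m_total = 0.862669 * 1529 = 1319 g


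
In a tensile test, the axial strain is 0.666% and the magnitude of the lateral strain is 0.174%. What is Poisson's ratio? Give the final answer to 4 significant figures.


nu = -epsilon_lat / epsilon_axial
Lateral strain is contraction (negative), so using magnitudes:
nu = 0.174 / 0.666
nu = 0.2613


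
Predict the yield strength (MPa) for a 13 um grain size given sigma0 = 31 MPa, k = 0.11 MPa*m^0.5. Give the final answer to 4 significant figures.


sigma_y = sigma0 + k / sqrt(d)
d = 13 um = 1.3e-05 m
sigma_y = 31 + 0.11 / sqrt(1.3e-05)
sigma_y = 61.51 MPa


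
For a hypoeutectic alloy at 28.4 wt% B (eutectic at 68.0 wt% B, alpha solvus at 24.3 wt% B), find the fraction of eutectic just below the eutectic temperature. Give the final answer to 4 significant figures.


f_primary = (C_e - C0) / (C_e - C_alpha_max)
f_primary = (68.0 - 28.4) / (68.0 - 24.3)
f_primary = 0.906178
f_eutectic = 1 - 0.906178 = 0.09382


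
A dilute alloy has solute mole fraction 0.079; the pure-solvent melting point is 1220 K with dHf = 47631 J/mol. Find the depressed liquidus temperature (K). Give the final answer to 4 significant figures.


dT = R*Tm^2*x / dHf
dT = 8.314 * 1220^2 * 0.079 / 47631
dT = 20.5242 K
T_new = 1220 - 20.5242 = 1199 K


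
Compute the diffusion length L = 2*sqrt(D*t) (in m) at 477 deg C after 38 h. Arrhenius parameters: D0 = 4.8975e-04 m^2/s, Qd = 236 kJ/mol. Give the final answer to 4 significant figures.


Step 1: D = D0 * exp(-Qd/(R*T))
T = 750.15 K
D = 4.8975e-04 * exp(-236e3 / (8.314 * 750.15)) = 1.80371e-20 m^2/s
Step 2: L = 2*sqrt(D*t)
t = 38 h = 136800 s
L = 2*sqrt(1.80371e-20 * 136800) = 9.935e-08 m


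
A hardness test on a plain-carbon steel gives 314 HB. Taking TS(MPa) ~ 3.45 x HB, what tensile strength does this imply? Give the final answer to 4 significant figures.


TS (MPa) = 3.45 * HB
TS = 3.45 * 314
TS = 1083 MPa


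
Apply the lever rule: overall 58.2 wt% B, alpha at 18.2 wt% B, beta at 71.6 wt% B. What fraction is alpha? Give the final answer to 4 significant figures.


f_alpha = (C_beta - C0) / (C_beta - C_alpha)
f_alpha = (71.6 - 58.2) / (71.6 - 18.2)
f_alpha = 0.2509


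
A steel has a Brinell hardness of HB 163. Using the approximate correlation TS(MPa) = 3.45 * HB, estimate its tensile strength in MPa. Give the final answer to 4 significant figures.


TS (MPa) = 3.45 * HB
TS = 3.45 * 163
TS = 562.4 MPa


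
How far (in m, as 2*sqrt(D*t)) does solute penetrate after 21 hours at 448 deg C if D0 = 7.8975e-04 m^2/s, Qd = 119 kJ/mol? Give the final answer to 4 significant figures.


Step 1: D = D0 * exp(-Qd/(R*T))
T = 721.15 K
D = 7.8975e-04 * exp(-119e3 / (8.314 * 721.15)) = 1.89548e-12 m^2/s
Step 2: L = 2*sqrt(D*t)
t = 21 h = 75600 s
L = 2*sqrt(1.89548e-12 * 75600) = 7.571e-04 m


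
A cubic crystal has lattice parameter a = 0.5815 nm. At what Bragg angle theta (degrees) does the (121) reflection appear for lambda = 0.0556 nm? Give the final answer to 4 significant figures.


d = a / sqrt(h^2+k^2+l^2)
d = 0.5815 / sqrt(6) = 0.237396 nm
lambda = 2*d*sin(theta)  =>  sin(theta) = lambda / (2*d)
sin(theta) = 0.0556 / (2 * 0.237396) = 0.117104
theta = 6.725 deg


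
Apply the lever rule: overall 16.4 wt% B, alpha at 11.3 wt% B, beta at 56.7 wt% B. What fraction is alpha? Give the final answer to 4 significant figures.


f_alpha = (C_beta - C0) / (C_beta - C_alpha)
f_alpha = (56.7 - 16.4) / (56.7 - 11.3)
f_alpha = 0.8877


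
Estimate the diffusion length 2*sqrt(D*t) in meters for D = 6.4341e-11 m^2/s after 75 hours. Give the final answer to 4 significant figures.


t = 75 hr = 270000 s
Diffusion length = 2*sqrt(D*t)
= 2*sqrt(6.4341e-11 * 270000)
= 8.336e-03 m


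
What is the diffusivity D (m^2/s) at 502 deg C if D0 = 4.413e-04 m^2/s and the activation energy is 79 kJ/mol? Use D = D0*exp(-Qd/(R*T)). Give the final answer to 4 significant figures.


D = D0 * exp(-Qd / (R*T))
T = 775.15 K
D = 4.413e-04 * exp(-79e3 / (8.314 * 775.15))
D = 2.094e-09 m^2/s


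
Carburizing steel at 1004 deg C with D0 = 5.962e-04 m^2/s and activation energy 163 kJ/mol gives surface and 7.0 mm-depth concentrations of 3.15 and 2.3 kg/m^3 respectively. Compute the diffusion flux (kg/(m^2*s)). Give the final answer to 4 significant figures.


Step 1: D = D0 * exp(-Qd/(R*T))
T = 1004 + 273.15 = 1277.15 K
D = 5.962e-04 * exp(-163e3 / (8.314 * 1277.15)) = 1.28396e-10 m^2/s
Step 2: J = D * (C1 - C2) / dx
J = 1.28396e-10 * (3.15 - 2.3) / 7e-03
J = 1.559e-08 kg/(m^2*s)


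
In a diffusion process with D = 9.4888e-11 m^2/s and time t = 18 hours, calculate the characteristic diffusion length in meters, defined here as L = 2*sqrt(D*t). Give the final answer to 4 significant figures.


t = 18 hr = 64800 s
Diffusion length = 2*sqrt(D*t)
= 2*sqrt(9.4888e-11 * 64800)
= 4.959e-03 m
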